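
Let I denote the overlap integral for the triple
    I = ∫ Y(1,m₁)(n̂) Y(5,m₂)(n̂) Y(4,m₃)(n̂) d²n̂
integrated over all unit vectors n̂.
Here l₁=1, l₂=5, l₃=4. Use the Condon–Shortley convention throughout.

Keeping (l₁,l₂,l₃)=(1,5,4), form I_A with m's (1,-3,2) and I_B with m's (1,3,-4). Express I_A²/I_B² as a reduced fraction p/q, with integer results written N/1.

l's match ⇒ only the (l;m) 3-j factors differ between A and B.
A: triangle coeff Δ(1,5,4) = 1/495; Σ_t [0,0]: t=0:+1/2880 = 1/2880; (3j)²=28/495 [(1 5 4; 1 -3 2)], sign=+1
B: triangle coeff Δ(1,5,4) = 1/495; Σ_t [0,0]: t=0:+1/80640 = 1/80640; (3j)²=1/495 [(1 5 4; 1 3 -4)], sign=+1
I_A²/I_B² = (28/495)/(1/495) = 28/1

28/1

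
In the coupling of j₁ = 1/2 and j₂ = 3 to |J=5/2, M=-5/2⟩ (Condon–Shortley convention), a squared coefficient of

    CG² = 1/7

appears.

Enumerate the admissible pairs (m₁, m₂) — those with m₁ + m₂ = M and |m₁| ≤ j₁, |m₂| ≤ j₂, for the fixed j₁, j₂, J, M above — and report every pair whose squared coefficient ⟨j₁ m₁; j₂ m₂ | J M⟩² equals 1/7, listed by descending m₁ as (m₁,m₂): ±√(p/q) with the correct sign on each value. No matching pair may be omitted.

(-1/2,-2): −√(1/7)

Admissible pairs with m₁+m₂ = M = -5/2: (-1/2,-2), (1/2,-3)
  (m₁,m₂)=(1/2,-3): CG² = 6/7, CG = +√(6/7)
  (m₁,m₂)=(-1/2,-2): CG² = 1/7, CG = −√(1/7)   ← matches the target
Pairs with CG² = 1/7: (-1/2,-2): −√(1/7)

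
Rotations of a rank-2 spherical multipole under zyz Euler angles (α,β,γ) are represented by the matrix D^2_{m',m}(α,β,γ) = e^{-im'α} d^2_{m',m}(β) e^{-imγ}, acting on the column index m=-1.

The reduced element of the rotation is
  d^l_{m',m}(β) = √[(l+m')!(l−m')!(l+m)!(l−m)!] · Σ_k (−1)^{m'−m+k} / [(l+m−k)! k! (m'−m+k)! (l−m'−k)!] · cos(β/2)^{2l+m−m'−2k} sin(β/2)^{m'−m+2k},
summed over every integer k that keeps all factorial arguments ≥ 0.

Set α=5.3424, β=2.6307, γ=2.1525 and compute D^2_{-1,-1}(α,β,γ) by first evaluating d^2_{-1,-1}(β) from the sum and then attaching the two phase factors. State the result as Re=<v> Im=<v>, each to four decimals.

Re=-0.0616 Im=-0.1641

Split into d^2_{-1,-1}(β=2.6307) × two z-phases.
c=cos(2.630700/2)=0.252677, s=sin(2.630700/2)=0.967551; N=√[1·6·1·6]=6.000000
Admissible k: 0..1 (factorial args all ≥0)
  k=0: (−1)^0·6.0000/(6)·0.2527^4·0.9676^0 = +0.004076
  k=1: (−1)^1·6.0000/(2)·0.2527^2·0.9676^2 = -0.179309
d^2_{-1,-1}(2.6307) = +0.004076 -0.179309 = -0.175232
Phases: e^{-i·(-1)·5.3424}=+0.589154-0.808021i, e^{-i·(-1)·2.1525}=-0.549448+0.835528i ⇒ D=-0.061579-0.164056i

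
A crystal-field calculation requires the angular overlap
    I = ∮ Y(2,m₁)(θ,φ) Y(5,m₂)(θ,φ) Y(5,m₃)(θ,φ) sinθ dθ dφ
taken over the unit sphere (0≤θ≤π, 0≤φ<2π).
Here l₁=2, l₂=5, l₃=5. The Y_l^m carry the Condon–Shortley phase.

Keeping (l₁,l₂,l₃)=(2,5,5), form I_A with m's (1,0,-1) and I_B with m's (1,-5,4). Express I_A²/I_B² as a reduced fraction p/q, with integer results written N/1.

1/27

l's match ⇒ only the (l;m) 3-j factors differ between A and B.
A: triangle coeff Δ(2,5,5) = 1/38610; Σ_t [0,1]: t=0:+1/1440 t=1:−1/1152 = -1/5760; (3j)²=1/858 [(2 5 5; 1 0 -1)], sign=-1
B: triangle coeff Δ(2,5,5) = 1/38610; Σ_t [0,0]: t=0:+1/80640 = 1/80640; (3j)²=9/286 [(2 5 5; 1 -5 4)], sign=-1
I_A²/I_B² = (1/858)/(9/286) = 1/27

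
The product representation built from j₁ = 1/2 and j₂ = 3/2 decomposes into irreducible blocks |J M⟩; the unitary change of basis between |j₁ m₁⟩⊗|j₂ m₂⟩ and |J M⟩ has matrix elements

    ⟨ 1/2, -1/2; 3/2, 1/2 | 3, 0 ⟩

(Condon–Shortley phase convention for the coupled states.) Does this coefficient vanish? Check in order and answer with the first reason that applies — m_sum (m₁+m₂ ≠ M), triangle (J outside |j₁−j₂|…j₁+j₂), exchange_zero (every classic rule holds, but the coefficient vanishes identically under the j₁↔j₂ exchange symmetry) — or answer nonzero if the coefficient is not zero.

m-sum: m₁+m₂ = -1/2+1/2 = 0, M = 0  ✓
triangle: need |j₁−j₂| ≤ J ≤ j₁+j₂, i.e. J ∈ [1, 2]; J = 3 is outside ✗ ⇒ coefficient is 0

triangle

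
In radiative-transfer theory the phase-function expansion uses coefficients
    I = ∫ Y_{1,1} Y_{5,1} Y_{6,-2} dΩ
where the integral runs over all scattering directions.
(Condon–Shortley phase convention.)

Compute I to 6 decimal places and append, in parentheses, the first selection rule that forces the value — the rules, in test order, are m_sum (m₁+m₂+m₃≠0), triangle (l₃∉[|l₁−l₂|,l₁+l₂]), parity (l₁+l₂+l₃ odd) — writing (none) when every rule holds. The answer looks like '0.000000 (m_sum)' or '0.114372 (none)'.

Checks pass: Σm=0; 12 even; l₃=6∈[4,6].
(2·1+1)(2·5+1)(2·6+1) = 429
Δ: 0! 2! 10! / 13! → 1/858
sum: t=0:+1/14400 = 1/14400
3j²(1 5 6; 0 0 0) = Δ·Π!·Σ² = 6/143  (sign +1)
sum: t=0:+1/34560 = 1/34560
3j²(1 5 6; 1 1 -2) = Δ·Π!·Σ² = 14/429  (sign +1)
combine: 4πI² = 429·6/143·14/429 = 84/143
take √, sign +1: I = 0.21620548
No selection rule forces the value: the integral is nonzero (none).

0.216205 (none)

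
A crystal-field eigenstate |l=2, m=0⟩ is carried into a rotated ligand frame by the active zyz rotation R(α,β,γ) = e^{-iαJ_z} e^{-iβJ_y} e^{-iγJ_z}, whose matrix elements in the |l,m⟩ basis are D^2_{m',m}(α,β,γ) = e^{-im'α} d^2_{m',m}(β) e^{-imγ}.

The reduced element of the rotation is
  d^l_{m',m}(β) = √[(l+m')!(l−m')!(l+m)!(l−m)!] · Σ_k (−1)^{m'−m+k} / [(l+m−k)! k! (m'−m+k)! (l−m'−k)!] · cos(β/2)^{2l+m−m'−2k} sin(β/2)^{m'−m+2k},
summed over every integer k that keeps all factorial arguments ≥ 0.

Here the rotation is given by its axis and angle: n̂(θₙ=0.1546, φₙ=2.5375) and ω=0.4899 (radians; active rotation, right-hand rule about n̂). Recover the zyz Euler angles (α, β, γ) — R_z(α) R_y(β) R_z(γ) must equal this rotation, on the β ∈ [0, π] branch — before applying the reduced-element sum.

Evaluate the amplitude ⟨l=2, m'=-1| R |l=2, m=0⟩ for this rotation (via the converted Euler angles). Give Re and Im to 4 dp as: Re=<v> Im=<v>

Re=0.0323 Im=0.0852

Axis–angle → zyz. n̂ = (sinθₙcosφₙ, sinθₙsinφₙ, cosθₙ) = (-0.126732, +0.087466, +0.988073), ω = 0.4899.
R = I cosω + sinω [n̂]ₓ + (1−cosω) n̂n̂ᵀ gives
  R = [+0.884269, -0.466229, +0.026427; +0.463622, +0.883280, +0.069797; -0.055884, -0.049467, +0.997211]
β = atan2(√(R₁₃²+R₂₃²), R₃₃) = 0.074702; α = atan2(R₂₃, R₁₃) mod 2π = 1.208846; γ = atan2(R₃₂, −R₃₁) mod 2π = 5.558624
D^2_{-1,0}(1.2088,0.0747,5.5586) = e^{-i·-1·1.2088}·d^2_{-1,0}(0.0747)·e^{-i·0·5.5586}. Compute d first:
Half-angle: c=0.999303, s=0.037343. N=√(1·6·2·2)=4.898979
The bounds max(0,m−m')=1 and min(l+m,l−m')=2 give 2 terms
  k=1: (−1)^0·4.8990/(2)·0.9993^3·0.0373^1 = +0.091279
  k=2: (−1)^1·4.8990/(2)·0.9993^1·0.0373^3 = -0.000127
d^2_{-1,0}(0.0747) = +0.091279 -0.000127 = +0.091151
Attach z-rotation phases: D = e^{-i(-1)(1.2088)}·(+0.091151)·e^{-i(0)(5.5586)} = +0.032277+0.085246i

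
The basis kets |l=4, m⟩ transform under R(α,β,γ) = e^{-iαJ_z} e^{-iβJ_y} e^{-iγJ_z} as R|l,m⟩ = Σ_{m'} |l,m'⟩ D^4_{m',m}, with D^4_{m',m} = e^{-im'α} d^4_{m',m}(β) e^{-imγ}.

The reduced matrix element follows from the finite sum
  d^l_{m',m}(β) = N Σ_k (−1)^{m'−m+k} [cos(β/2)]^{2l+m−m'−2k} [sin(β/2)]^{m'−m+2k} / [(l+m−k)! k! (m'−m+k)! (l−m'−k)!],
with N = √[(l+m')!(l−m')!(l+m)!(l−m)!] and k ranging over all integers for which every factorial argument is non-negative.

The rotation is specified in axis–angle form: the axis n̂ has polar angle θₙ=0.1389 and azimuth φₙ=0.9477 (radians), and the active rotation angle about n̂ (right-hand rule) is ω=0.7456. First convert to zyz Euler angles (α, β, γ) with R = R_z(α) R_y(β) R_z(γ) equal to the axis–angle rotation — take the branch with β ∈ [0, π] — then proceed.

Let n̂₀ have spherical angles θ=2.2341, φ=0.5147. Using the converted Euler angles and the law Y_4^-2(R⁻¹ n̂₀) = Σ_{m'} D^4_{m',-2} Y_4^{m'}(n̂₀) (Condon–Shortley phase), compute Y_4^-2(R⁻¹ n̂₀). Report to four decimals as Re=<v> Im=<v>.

Re=0.2291 Im=0.1397

Axis–angle → zyz. n̂ = (sinθₙcosφₙ, sinθₙsinφₙ, cosθₙ) = (+0.080795, +0.112435, +0.990369), ω = 0.7456.
R = I cosω + sinω [n̂]ₓ + (1−cosω) n̂n̂ᵀ gives
  R = [+0.736413, -0.669469, +0.097507; +0.674289, +0.738035, -0.025269; -0.055047, +0.084356, +0.994914]
β = atan2(√(R₁₃²+R₂₃²), R₃₃) = 0.100899; α = atan2(R₂₃, R₁₃) mod 2π = 6.029618; γ = atan2(R₃₂, −R₃₁) mod 2π = 0.992625
Need the full column D^4_{m',-2} for m'=−4..4 at α=6.0296, β=0.1009, γ=0.9926.
cos(β/2)=0.998728, sin(β/2)=0.050428
d^4_{-4,-2}: single k=2 term ⇒ +0.013354;  D = +0.007538+0.011023i
d^4_{-3,-2}: k∈[1..2] ⇒ +0.187011 -0.001430 = +0.185581;  D = +0.062981+0.174567i
d^4_{-2,-2}: k∈[0..2] ⇒ +0.989867 -0.030284 +0.000097 = +0.959679;  D = +0.088816+0.955561i
d^4_{-1,-2}: k∈[0..2] ⇒ -0.212051 +0.002703 -0.000005 = -0.209352;  D = +0.033537-0.206649i
d^4_{0,-2}: k∈[0..2] ⇒ +0.023942 -0.000163 +0.000000 = +0.023779;  D = -0.009576+0.021766i
d^4_{1,-2}: k∈[0..2] ⇒ -0.001802 +0.000007 -0.000000 = -0.001795;  D = +0.001112-0.001409i
d^4_{2,-2}: k∈[0..2] ⇒ +0.000097 -0.000000 +0.000000 = +0.000096;  D = -0.000077+0.000058i
d^4_{3,-2}: k∈[0..1] ⇒ -0.000004 +0.000000 = -0.000004;  D = +0.000003-0.000001i
d^4_{4,-2}: single k=0 term ⇒ +0.000000;  D = -0.000000+0.000000i
Y_4^{m'}(θ=2.2341,φ=0.5147) and Σ D·Y over m':
  (+0.0075+0.0110i)·(-0.0800-0.1507i)  (+0.0630+0.1746i)·(-0.0101+0.3769i)  (+0.0888+0.9556i)·(+0.1770-0.2944i)  (+0.0335-0.2066i)·(+0.0692-0.0391i)  (-0.0096+0.0218i)·(-0.3536+0.0000i)  (+0.0011-0.0014i)·(-0.0692-0.0391i)  (-0.0001+0.0001i)·(+0.1770+0.2944i)  (+0.0000-0.0000i)·(+0.0101+0.3769i)  (-0.0000+0.0000i)·(-0.0800+0.1507i)
Y_4^-2(R⁻¹ n̂) = +0.229101+0.139708i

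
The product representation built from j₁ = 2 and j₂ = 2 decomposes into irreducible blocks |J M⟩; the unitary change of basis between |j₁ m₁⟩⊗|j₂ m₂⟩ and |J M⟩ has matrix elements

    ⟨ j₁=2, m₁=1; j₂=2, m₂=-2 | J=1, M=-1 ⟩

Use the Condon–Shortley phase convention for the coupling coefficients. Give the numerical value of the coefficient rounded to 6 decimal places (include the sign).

√[3·3!1!1!/6! · 3!1!0!4!0!2!] = √(36/5)
  +(−1)^0/∏(0,3,1,0,0,1)! = 1/6  (running 1/6)
⟨..|..⟩ = √(36/5)·(1/6) = +0.447214

+0.447214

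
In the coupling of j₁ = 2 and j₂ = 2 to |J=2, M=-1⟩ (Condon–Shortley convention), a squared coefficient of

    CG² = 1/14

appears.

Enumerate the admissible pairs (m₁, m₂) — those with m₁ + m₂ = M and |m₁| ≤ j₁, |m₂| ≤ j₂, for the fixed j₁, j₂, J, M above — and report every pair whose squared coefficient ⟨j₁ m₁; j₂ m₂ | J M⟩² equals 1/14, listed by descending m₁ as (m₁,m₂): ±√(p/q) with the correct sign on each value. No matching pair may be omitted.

Admissible pairs with m₁+m₂ = M = -1: (-2,1), (-1,0), (0,-1), (1,-2)
  (m₁,m₂)=(1,-2): CG² = 3/7, CG = +√(3/7)
  (m₁,m₂)=(0,-1): CG² = 1/14, CG = −√(1/14)   ← matches the target
  (m₁,m₂)=(-1,0): CG² = 1/14, CG = −√(1/14)   ← matches the target
  (m₁,m₂)=(-2,1): CG² = 3/7, CG = +√(3/7)
Pairs with CG² = 1/14: (0,-1): −√(1/14); (-1,0): −√(1/14)

(0,-1): −√(1/14); (-1,0): −√(1/14)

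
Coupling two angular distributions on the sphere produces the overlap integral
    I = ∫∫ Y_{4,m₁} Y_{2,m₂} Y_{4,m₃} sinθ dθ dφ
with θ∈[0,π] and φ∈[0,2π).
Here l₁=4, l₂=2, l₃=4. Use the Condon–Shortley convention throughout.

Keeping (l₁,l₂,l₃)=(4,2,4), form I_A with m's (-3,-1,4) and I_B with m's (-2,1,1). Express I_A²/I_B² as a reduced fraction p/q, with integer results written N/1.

196/81

Shared (l₁,l₂,l₃)=(4,2,4): N and (l;000)² cancel in I_A²/I_B².
A: Δ = 2!·6!·2!/11! = 1/13860; Racah Σ t=1..1: t=1:−1/1440 = -1/1440; ⇒ 3j(4 2 4; -3 -1 4)² = 7/165, sgn -1
B: Δ = 2!·6!·2!/11! = 1/13860; Racah Σ t=1..2: t=1:−1/240 t=2:+1/96 = 1/160; ⇒ 3j(4 2 4; -2 1 1)² = 27/1540, sgn -1
I_A²/I_B² = (7/165)/(27/1540) = 196/81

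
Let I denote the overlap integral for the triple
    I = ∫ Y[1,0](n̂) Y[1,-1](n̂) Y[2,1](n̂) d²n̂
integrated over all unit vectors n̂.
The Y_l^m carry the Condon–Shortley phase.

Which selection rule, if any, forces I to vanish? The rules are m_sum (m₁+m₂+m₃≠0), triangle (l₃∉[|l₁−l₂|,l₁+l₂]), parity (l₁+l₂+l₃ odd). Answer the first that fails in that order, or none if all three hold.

none

azimuthal sum: 0 − 1 + 1 = 0  ✓
0 ≤ 2 ≤ 2 (triangle on l)  ✓
L = 1 + 1 + 2 = 4 (even)  ✓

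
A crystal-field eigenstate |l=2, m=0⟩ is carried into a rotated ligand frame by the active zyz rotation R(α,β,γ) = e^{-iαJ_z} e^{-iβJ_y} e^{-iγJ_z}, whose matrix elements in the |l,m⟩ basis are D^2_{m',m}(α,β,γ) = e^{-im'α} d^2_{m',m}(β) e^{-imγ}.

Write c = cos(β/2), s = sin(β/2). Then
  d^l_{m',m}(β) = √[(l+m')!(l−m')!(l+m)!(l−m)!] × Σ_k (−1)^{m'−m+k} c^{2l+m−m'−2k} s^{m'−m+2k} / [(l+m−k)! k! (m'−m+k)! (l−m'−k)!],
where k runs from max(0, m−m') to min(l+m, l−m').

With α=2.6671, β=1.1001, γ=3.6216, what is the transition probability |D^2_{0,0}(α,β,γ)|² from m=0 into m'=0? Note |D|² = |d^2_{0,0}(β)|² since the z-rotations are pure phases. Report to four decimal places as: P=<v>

First d^2_{0,0}(β=1.1001), then the phase factors e^{-i(0)α} and e^{-i(0)γ}:
c=cos(1.100100/2)=0.852498, s=sin(1.100100/2)=0.522730; N=√[2·2·2·2]=4.000000
Admissible k: 0..2 (factorial args all ≥0)
  k=0: (−1)^0·4.0000/(4)·0.8525^4·0.5227^0 = +0.528171
  k=1: (−1)^1·4.0000/(1)·0.8525^2·0.5227^2 = -0.794331
  k=2: (−1)^2·4.0000/(4)·0.8525^0·0.5227^4 = +0.074664
d^2_{0,0}(1.1001) = +0.528171 -0.794331 +0.074664 = -0.191497
|D^2_{0,0}|² = |d^2_{0,0}(β)|² = (-0.191497)² = 0.036671 (the z-rotation phases have unit modulus)

P=0.0367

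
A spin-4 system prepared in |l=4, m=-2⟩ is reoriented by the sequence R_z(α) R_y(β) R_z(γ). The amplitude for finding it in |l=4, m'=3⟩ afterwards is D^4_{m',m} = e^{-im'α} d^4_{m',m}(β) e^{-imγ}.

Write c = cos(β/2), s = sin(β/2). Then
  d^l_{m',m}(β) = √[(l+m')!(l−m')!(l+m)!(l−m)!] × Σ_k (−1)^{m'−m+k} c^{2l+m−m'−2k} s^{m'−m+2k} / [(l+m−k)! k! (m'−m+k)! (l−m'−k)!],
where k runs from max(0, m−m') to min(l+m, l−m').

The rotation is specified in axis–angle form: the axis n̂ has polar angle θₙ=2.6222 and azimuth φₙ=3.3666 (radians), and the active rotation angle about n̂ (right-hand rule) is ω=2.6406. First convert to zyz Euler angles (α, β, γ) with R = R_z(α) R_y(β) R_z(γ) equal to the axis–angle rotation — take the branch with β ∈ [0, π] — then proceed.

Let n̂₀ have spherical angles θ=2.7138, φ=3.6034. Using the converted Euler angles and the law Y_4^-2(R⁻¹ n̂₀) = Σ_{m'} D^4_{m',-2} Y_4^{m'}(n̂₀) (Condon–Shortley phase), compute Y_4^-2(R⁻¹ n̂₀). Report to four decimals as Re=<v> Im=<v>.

Axis–angle → zyz. n̂ = (sinθₙcosφₙ, sinθₙsinφₙ, cosθₙ) = (-0.483841, -0.110743, -0.868121), ω = 2.6406.
R = I cosω + sinω [n̂]ₓ + (1−cosω) n̂n̂ᵀ gives
  R = [-0.437671, +0.517535, +0.735256; -0.316376, -0.854085, +0.412849; +0.841635, -0.051925, +0.537544]
β = atan2(√(R₁₃²+R₂₃²), R₃₃) = 1.003274; α = atan2(R₂₃, R₁₃) mod 2π = 0.511632; γ = atan2(R₃₂, −R₃₁) mod 2π = 3.203210
Need the full column D^4_{m',-2} for m'=−4..4 at α=0.5116, β=1.0033, γ=3.2032.
cos(β/2)=0.876797, sin(β/2)=0.480862
d^4_{-4,-2}: single k=2 term ⇒ +0.555920;  D = -0.313422+0.459144i
d^4_{-3,-2}: k∈[1..2] ⇒ +0.716763 -0.646755 = +0.070009;  D = -0.006106+0.069742i
d^4_{-2,-2}: k∈[0..2] ⇒ +0.349294 -1.260707 +0.473987 = -0.437426;  D = -0.180080-0.398639i
d^4_{-1,-2}: k∈[0..2] ⇒ -0.812733 +1.222251 -0.245082 = +0.164436;  D = +0.132396+0.097522i
d^4_{0,-2}: k∈[0..2] ⇒ +0.996677 -0.799403 +0.090165 = +0.287439;  D = +0.285260+0.035333i
d^4_{1,-2}: k∈[0..2] ⇒ -0.814834 +0.367623 -0.022114 = -0.469325;  D = -0.434369+0.177736i
d^4_{2,-2}: k∈[0..2] ⇒ +0.473987 -0.114051 +0.002859 = +0.362795;  D = +0.225509-0.284194i
d^4_{3,-2}: k∈[0..1] ⇒ -0.194528 +0.019503 = -0.175025;  D = -0.027735+0.172813i
d^4_{4,-2}: single k=0 term ⇒ +0.050292;  D = -0.017363-0.047200i
Y_4^{m'}(θ=2.7138,φ=3.6034) and Σ D·Y over m':
  (-0.3134+0.4591i)·(-0.0036-0.0126i)  (-0.0061+0.0697i)·(+0.0150-0.0799i)  (-0.1801-0.3986i)·(+0.1665-0.2203i)  (+0.1324+0.0975i)·(+0.4469-0.2224i)  (+0.2853+0.0353i)·(+0.2277+0.0000i)  (-0.4344+0.1777i)·(-0.4469-0.2224i)  (+0.2255-0.2842i)·(+0.1665+0.2203i)  (-0.0277+0.1728i)·(-0.0150-0.0799i)  (-0.0174-0.0472i)·(-0.0036+0.0126i)
Y_4^-2(R⁻¹ n̂) = +0.389081+0.018449i

Re=0.3891 Im=0.0184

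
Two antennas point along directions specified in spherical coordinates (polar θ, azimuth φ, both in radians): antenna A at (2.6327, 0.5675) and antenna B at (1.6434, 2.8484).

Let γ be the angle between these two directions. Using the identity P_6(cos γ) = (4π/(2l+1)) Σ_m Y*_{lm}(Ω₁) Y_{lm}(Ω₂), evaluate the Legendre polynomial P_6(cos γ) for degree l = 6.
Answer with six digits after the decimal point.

0.031609

Addition theorem: P_6(cos γ) = (4π/13) Σ_m Y*_{lm}(Ω₁) Y_{lm}(Ω₂), m = −6…6:
  [-6]  conj(Y_{6,-6})(Ω₁) = (-0.006238, -0.001682) ; Y_{6,-6}(Ω₂) = (-0.089036, 0.467088) ; Δ = (0.001341, -0.002764)
  [-5]  conj(Y_{6,-5})(Ω₁) = (0.038279, -0.012013) ; Y_{6,-5}(Ω₂) = (0.012536, 0.119144) ; Δ = (0.001911, 0.004410)
  [-4]  conj(Y_{6,-4})(Ω₁) = (-0.095603, 0.113687) ; Y_{6,-4}(Ω₂) = (-0.128916, -0.306602) ; Δ = (0.047181, 0.014656)
  [-3]  conj(Y_{6,-3})(Ω₁) = (0.046557, -0.351454) ; Y_{6,-3}(Ω₂) = (-0.087924, -0.106267) ; Δ = (-0.041441, 0.025954)
  [-2]  conj(Y_{6,-2})(Ω₁) = (0.211006, 0.453137) ; Y_{6,-2}(Ω₂) = (0.244546, 0.162460) ; Δ = (-0.022016, 0.145093)
  [-1]  conj(Y_{6,-1})(Ω₁) = (-0.194215, -0.123802) ; Y_{6,-1}(Ω₂) = (0.138192, 0.041719) ; Δ = (-0.021674, -0.025211)
  [+0]  conj(Y_{6,0})(Ω₁) = (-0.360409, -0.000000) ; Y_{6,0}(Ω₂) = (-0.283275, 0.000000) ; Δ = (0.102095, 0.000000)
  [+1]  conj(Y_{6,1})(Ω₁) = (0.194215, -0.123802) ; Y_{6,1}(Ω₂) = (-0.138192, 0.041719) ; Δ = (-0.021674, 0.025211)
  [+2]  conj(Y_{6,2})(Ω₁) = (0.211006, -0.453137) ; Y_{6,2}(Ω₂) = (0.244546, -0.162460) ; Δ = (-0.022016, -0.145093)
  [+3]  conj(Y_{6,3})(Ω₁) = (-0.046557, -0.351454) ; Y_{6,3}(Ω₂) = (0.087924, -0.106267) ; Δ = (-0.041441, -0.025954)
  [+4]  conj(Y_{6,4})(Ω₁) = (-0.095603, -0.113687) ; Y_{6,4}(Ω₂) = (-0.128916, 0.306602) ; Δ = (0.047181, -0.014656)
  [+5]  conj(Y_{6,5})(Ω₁) = (-0.038279, -0.012013) ; Y_{6,5}(Ω₂) = (-0.012536, 0.119144) ; Δ = (0.001911, -0.004410)
  [+6]  conj(Y_{6,6})(Ω₁) = (-0.006238, 0.001682) ; Y_{6,6}(Ω₂) = (-0.089036, -0.467088) ; Δ = (0.001341, 0.002764)
Σ over m = (0.032700, 0.000000); ×(4π/13) → (0.031609, 0.000000). Real part: 0.031609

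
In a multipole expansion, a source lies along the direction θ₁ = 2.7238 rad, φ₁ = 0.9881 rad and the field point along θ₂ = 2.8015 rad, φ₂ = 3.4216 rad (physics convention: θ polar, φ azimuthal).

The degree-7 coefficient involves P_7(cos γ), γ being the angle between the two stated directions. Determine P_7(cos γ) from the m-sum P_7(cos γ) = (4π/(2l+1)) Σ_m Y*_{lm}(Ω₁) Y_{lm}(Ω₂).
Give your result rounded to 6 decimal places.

Term-by-term m-sum for l=7 (normalisation 4π/15 = 0.837758):
  [-7]  conj(Y_{7,-7})(Ω₁) = 0.00073 + 0.00054j ; Y_{7,-7}(Ω₂) = 0.00009 + 0.00021j ; Δ = -0.00000 + 0.00000j
  [-6]  conj(Y_{7,-6})(Ω₁) = -0.00716 + 0.00265j ; Y_{7,-6}(Ω₂) = 0.00026 + 0.00242j ; Δ = -0.00001 - 0.00002j
  [-5]  conj(Y_{7,-5})(Ω₁) = 0.00900 - 0.03875j ; Y_{7,-5}(Ω₂) = -0.00272 + 0.01576j ; Δ = 0.00059 + 0.00025j
  [-4]  conj(Y_{7,-4})(Ω₁) = 0.09843 + 0.10357j ; Y_{7,-4}(Ω₂) = -0.03192 + 0.06595j ; Δ = -0.00997 + 0.00319j
  [-3]  conj(Y_{7,-3})(Ω₁) = -0.34667 + 0.06211j ; Y_{7,-3}(Ω₂) = -0.15702 + 0.17519j ; Δ = 0.04355 - 0.07048j
  [-2]  conj(Y_{7,-2})(Ω₁) = 0.21263 - 0.49544j ; Y_{7,-2}(Ω₂) = -0.41976 + 0.26317j ; Δ = 0.04113 + 0.26392j
  [-1]  conj(Y_{7,-1})(Ω₁) = 0.17729 + 0.26902j ; Y_{7,-1}(Ω₂) = -0.51490 + 0.14807j ; Δ = -0.13112 - 0.11227j
  [+0]  conj(Y_{7,0})(Ω₁) = 0.33546 + 0.00000j ; Y_{7,0}(Ω₂) = 0.08183 + 0.00000j ; Δ = 0.02745 + 0.00000j
  [+1]  conj(Y_{7,1})(Ω₁) = -0.17729 + 0.26902j ; Y_{7,1}(Ω₂) = 0.51490 + 0.14807j ; Δ = -0.13112 + 0.11227j
  [+2]  conj(Y_{7,2})(Ω₁) = 0.21263 + 0.49544j ; Y_{7,2}(Ω₂) = -0.41976 - 0.26317j ; Δ = 0.04113 - 0.26392j
  [+3]  conj(Y_{7,3})(Ω₁) = 0.34667 + 0.06211j ; Y_{7,3}(Ω₂) = 0.15702 + 0.17519j ; Δ = 0.04355 + 0.07048j
  [+4]  conj(Y_{7,4})(Ω₁) = 0.09843 - 0.10357j ; Y_{7,4}(Ω₂) = -0.03192 - 0.06595j ; Δ = -0.00997 - 0.00319j
  [+5]  conj(Y_{7,5})(Ω₁) = -0.00900 - 0.03875j ; Y_{7,5}(Ω₂) = 0.00272 + 0.01576j ; Δ = 0.00059 - 0.00025j
  [+6]  conj(Y_{7,6})(Ω₁) = -0.00716 - 0.00265j ; Y_{7,6}(Ω₂) = 0.00026 - 0.00242j ; Δ = -0.00001 + 0.00002j
  [+7]  conj(Y_{7,7})(Ω₁) = -0.00073 + 0.00054j ; Y_{7,7}(Ω₂) = -0.00009 + 0.00021j ; Δ = -0.00000 - 0.00000j
Total Σ_m = -0.08421 + 0.00000j. Multiply by 0.837758: -0.07054 + 0.00000j. P_7(cos γ) = -0.070544

-0.070544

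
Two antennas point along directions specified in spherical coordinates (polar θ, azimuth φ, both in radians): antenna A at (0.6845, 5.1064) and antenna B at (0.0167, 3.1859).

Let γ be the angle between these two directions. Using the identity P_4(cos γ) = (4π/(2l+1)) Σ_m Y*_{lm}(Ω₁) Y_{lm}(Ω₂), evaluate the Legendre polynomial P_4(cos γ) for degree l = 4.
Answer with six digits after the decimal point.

-0.308182

Summing Y*_{l m}(θ₁,φ₁)·Y_{l m}(θ₂,φ₂) over m ∈ [−4, 4]; prefactor 4π/(2·4+1) = 1.396263:
  [-4]  conj(Y_{4,-4})(Ω₁) = (-0.000371, 0.070728) ; Y_{4,-4}(Ω₂) = (0.000000, -0.000000) ; Δ = (0.000000, 0.000000)
  [-3]  conj(Y_{4,-3})(Ω₁) = (-0.226831, 0.092912) ; Y_{4,-3}(Ω₂) = (-0.000006, 0.000001) ; Δ = (0.000001, -0.000001)
  [-2]  conj(Y_{4,-2})(Ω₁) = (-0.301960, -0.303549) ; Y_{4,-2}(Ω₂) = (0.000557, -0.000050) ; Δ = (-0.000183, -0.000154)
  [-1]  conj(Y_{4,-1})(Ω₁) = (0.106892, -0.257106) ; Y_{4,-1}(Ω₂) = (-0.031550, 0.001399) ; Δ = (-0.003013, 0.008261)
  [+0]  conj(Y_{4,0})(Ω₁) = (-0.253613, -0.000000) ; Y_{4,0}(Ω₂) = (0.845105, 0.000000) ; Δ = (-0.214329, -0.000000)
  [+1]  conj(Y_{4,1})(Ω₁) = (-0.106892, -0.257106) ; Y_{4,1}(Ω₂) = (0.031550, 0.001399) ; Δ = (-0.003013, -0.008261)
  [+2]  conj(Y_{4,2})(Ω₁) = (-0.301960, 0.303549) ; Y_{4,2}(Ω₂) = (0.000557, 0.000050) ; Δ = (-0.000183, 0.000154)
  [+3]  conj(Y_{4,3})(Ω₁) = (0.226831, 0.092912) ; Y_{4,3}(Ω₂) = (0.000006, 0.000001) ; Δ = (0.000001, 0.000001)
  [+4]  conj(Y_{4,4})(Ω₁) = (-0.000371, -0.070728) ; Y_{4,4}(Ω₂) = (0.000000, 0.000000) ; Δ = (0.000000, -0.000000)
Total Σ_m = (-0.220719, -0.000000). Multiply by 1.396263: (-0.308182, -0.000000). P_4(cos γ) = -0.308182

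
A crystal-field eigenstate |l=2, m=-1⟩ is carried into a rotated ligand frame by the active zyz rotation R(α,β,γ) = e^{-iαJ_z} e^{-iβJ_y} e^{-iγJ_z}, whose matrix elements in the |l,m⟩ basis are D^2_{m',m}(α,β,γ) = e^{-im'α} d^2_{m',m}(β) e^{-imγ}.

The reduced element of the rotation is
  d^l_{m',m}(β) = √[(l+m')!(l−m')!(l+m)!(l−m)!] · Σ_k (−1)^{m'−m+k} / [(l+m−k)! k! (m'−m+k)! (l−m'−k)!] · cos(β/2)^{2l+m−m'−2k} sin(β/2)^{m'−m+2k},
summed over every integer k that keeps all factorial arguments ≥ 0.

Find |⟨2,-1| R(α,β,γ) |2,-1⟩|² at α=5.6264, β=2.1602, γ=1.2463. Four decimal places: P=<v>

P=0.2199

First d^2_{-1,-1}(β=2.1602), then the phase factors e^{-i(-1)α} and e^{-i(-1)γ}:
With c≡cos(β/2)=0.471240 and s≡sin(β/2)=0.882005, N=[1·6·1·6]^{1/2}=6.000000
The bounds max(0,m−m')=0 and min(l+m,l−m')=1 give 2 terms
  k=0: (−1)^0·6.0000/(6)·0.4712^4·0.8820^0 = +0.049314
  k=1: (−1)^1·6.0000/(2)·0.4712^2·0.8820^2 = -0.518260
d^2_{-1,-1}(2.1602) = +0.049314 -0.518260 = -0.468946
|D^2_{-1,-1}|² = |d^2_{-1,-1}(β)|² = (-0.468946)² = 0.219911 (the z-rotation phases have unit modulus)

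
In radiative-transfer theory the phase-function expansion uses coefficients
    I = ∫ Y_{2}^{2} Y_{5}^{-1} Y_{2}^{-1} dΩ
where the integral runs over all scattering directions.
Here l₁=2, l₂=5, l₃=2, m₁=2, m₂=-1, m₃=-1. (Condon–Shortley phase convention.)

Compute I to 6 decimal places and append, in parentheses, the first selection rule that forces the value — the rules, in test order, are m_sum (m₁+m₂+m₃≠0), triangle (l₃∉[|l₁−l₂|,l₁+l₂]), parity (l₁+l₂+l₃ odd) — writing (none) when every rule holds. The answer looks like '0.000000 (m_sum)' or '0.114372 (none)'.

triangle: need 3≤l₃≤7, have 2; I=0

0.000000 (triangle)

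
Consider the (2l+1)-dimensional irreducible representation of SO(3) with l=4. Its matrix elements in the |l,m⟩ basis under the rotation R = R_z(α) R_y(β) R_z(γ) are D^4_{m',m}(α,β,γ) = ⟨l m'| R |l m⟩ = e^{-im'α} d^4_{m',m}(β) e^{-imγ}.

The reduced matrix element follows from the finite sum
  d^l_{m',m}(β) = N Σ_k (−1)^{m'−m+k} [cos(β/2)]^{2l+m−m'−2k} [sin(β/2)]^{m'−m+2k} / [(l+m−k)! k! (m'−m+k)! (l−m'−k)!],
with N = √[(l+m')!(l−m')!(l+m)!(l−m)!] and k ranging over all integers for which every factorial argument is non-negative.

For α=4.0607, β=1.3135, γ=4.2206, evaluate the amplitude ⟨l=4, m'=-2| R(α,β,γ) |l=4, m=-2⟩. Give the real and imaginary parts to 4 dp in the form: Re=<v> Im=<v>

Split into d^4_{-2,-2}(β=1.3135) × two z-phases.
With c≡cos(β/2)=0.791981 and s≡sin(β/2)=0.610546, N=[2·720·2·720]^{1/2}=1440.000000
k: max(0,(-2)−(-2))=0 … min(4+(-2),4−(-2))=2
  k=0: (−1)^0·1440.0000/(1440)·0.7920^8·0.6105^0 = +0.154781
  k=1: (−1)^1·1440.0000/(120)·0.7920^6·0.6105^2 = -1.103839
  k=2: (−1)^2·1440.0000/(96)·0.7920^4·0.6105^4 = +0.820018
d^4_{-2,-2}(1.3135) = +0.154781 -1.103839 +0.820018 = -0.129040
Phases: e^{-i·(-2)·4.0607}=-0.264242+0.964456i, e^{-i·(-2)·4.2206}=-0.554048+0.832485i ⇒ D=+0.084714+0.097339i

Re=0.0847 Im=0.0973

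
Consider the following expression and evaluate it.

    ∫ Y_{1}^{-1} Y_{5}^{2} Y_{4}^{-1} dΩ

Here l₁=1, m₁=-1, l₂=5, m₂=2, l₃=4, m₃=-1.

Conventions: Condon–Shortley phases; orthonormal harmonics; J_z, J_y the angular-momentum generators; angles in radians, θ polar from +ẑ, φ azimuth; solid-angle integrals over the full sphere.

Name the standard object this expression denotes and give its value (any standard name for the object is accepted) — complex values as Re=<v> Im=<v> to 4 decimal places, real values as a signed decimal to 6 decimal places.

Gaunt coefficient, +0.225034

This is a Gaunt coefficient — the integral of a triple product of spherical harmonics over the sphere.
Rules hold: Σm=0, L=10 even, 4≤4≤6.
N = 3·11·9 = 297
Δ = 2!·0!·8!/11! = 1/495
Racah Σ t=1..1: t=1:−1/576 = -1/576
⇒ 3j(1 5 4; 0 0 0)² = 5/99, sgn -1
Racah Σ t=2..2: t=2:+1/1440 = 1/1440
⇒ 3j(1 5 4; -1 2 -1)² = 7/165, sgn -1
4πI² = N·(3j₀)²·(3jₘ)² = 7/11
I = +1·√(0.636364/4π) = 0.22503380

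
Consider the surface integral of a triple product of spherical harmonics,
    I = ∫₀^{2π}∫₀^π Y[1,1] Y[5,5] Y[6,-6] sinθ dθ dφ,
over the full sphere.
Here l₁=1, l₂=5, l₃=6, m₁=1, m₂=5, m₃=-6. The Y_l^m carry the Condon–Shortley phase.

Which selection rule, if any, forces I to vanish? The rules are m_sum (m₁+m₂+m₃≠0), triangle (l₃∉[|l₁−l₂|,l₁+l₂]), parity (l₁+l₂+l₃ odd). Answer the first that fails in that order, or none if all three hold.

azimuthal sum: 1 + 5 − 6 = 0  ✓
4 ≤ 6 ≤ 6 (triangle on l)  ✓
L = 1 + 5 + 6 = 12 (even)  ✓

none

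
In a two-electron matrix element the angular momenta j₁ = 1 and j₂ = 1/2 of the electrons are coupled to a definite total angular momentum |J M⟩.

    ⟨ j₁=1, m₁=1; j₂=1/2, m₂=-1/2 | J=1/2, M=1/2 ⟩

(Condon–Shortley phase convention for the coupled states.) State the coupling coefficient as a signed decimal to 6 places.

j₁+j₂−J=1  J+j₁−j₂=1  J−j₁+j₂=0  j₁+j₂+J+1=3
(j₁±m₁, j₂±m₂, J±M) = (2,0,0,1,1,0)
P² = 2/3
sum k=0..0:
  [0] +1/1 = 1
S = 1
C² = P²·S² = 2/3 ; C = +0.816497

+0.816497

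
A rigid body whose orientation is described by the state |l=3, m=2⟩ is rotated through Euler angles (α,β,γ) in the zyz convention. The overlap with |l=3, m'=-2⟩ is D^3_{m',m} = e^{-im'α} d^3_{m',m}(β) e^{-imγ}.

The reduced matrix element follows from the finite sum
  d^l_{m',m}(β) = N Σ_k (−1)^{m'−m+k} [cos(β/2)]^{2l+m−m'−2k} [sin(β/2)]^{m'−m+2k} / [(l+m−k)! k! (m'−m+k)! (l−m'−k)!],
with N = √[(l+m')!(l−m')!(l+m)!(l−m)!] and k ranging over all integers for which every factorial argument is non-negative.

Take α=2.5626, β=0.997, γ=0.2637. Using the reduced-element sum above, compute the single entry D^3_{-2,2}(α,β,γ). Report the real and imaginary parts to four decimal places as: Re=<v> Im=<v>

D^3_{-2,2}(2.5626,0.9970,0.2637) = e^{-i·-2·2.5626}·d^3_{-2,2}(0.9970)·e^{-i·2·0.2637}. Compute d first:
Half-angle: c=0.878301, s=0.478109. N=√(1·120·120·1)=120.000000
Admissible k: 4..5 (factorial args all ≥0)
  k=4: (−1)^0·120.0000/(24)·0.8783^2·0.4781^4 = +0.201541
  k=5: (−1)^1·120.0000/(120)·0.8783^0·0.4781^6 = -0.011944
d^3_{-2,2}(0.9970) = +0.201541 -0.011944 = +0.189596
Attach z-rotation phases: D = e^{-i(-2)(2.5626)}·(+0.189596)·e^{-i(2)(0.2637)} = -0.021678-0.188353i

Re=-0.0217 Im=-0.1884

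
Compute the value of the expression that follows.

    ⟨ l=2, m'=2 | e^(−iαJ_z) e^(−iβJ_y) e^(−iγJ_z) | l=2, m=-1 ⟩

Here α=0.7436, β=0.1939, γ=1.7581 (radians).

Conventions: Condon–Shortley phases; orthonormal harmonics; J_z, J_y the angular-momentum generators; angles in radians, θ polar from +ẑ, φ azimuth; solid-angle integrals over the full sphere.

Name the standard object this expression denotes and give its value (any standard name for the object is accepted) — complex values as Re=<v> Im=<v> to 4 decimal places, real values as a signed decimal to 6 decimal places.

This is a Wigner D-matrix element — the rotation-matrix element ⟨l m'| R(α,β,γ) |l m⟩ in the angular-momentum basis.
Split into d^2_{2,-1}(β=0.1939) × two z-phases.
With c≡cos(β/2)=0.995304 and s≡sin(β/2)=0.096798, N=[24·1·1·6]^{1/2}=12.000000
k: max(0,(-1)−(2))=0 … min(2+(-1),2−(2))=0
  k=0: (−1)^3·12.0000/(6)·0.9953^1·0.0968^3 = -0.001805
d^2_{2,-1}(0.1939) = -0.001805
D = (+0.083499-0.996508i)·(-0.001805)·(-0.186210+0.982510i) = -0.001740-0.000483i

Wigner D-matrix element, Re=-0.0017 Im=-0.0005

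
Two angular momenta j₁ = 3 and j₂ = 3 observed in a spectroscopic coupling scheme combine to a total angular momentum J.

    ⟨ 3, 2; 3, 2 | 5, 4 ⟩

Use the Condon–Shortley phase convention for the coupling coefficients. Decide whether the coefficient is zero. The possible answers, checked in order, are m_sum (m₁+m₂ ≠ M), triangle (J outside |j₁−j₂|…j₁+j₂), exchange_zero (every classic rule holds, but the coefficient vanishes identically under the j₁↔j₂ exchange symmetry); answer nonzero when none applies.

m-sum: m₁+m₂ = 2+2 = 4, M = 4  ✓
triangle: |j₁−j₂| = 0 ≤ J = 5 ≤ j₁+j₂ = 6  ✓
exchange: j₁=j₂ and m₁=m₂, and (−1)^(j₁+j₂−J) = (−1)^1 = −1 forces ⟨j₁m₁;j₂m₂|JM⟩ = −⟨j₂m₂;j₁m₁|JM⟩ = −⟨j₁m₁;j₂m₂|JM⟩ ⇒ the coefficient vanishes identically
Racah sum check: Σ_k collapses to 0 ⇒ CG = 0

exchange_zero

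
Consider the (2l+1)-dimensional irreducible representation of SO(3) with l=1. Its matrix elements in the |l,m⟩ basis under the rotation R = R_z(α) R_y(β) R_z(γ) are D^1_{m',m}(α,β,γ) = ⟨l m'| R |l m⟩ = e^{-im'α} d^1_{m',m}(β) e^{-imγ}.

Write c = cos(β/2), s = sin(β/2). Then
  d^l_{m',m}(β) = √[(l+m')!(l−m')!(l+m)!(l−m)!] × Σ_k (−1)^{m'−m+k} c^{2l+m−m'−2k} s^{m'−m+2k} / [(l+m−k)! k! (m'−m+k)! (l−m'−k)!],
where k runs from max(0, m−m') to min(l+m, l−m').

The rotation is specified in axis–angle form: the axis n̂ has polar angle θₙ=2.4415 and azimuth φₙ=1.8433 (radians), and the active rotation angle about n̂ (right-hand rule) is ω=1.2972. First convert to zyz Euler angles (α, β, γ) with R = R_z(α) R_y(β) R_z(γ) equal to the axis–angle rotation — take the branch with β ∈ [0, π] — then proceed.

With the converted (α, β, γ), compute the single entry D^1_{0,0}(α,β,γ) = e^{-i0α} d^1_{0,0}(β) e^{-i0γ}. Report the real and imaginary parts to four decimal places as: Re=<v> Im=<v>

Axis–angle → zyz. n̂ = (sinθₙcosφₙ, sinθₙsinφₙ, cosθₙ) = (-0.173406, +0.620514, -0.764782), ω = 1.2972.
R = I cosω + sinω [n̂]ₓ + (1−cosω) n̂n̂ᵀ gives
  R = [+0.292141, +0.657809, +0.694220; -0.814864, +0.551198, -0.179378; -0.500649, -0.513291, +0.697053]
β = atan2(√(R₁₃²+R₂₃²), R₃₃) = 0.799518; α = atan2(R₂₃, R₁₃) mod 2π = 6.030327; γ = atan2(R₃₂, −R₃₁) mod 2π = 5.485320
D^1_{0,0}(6.0303,0.7995,5.4853) = e^{-i·0·6.0303}·d^1_{0,0}(0.7995)·e^{-i·0·5.4853}. Compute d first:
Half-angle: c=0.921155, s=0.389196. N=√(1·1·1·1)=1.000000
k: max(0,(0)−(0))=0 … min(1+(0),1−(0))=1
  k=0: (−1)^0·1.0000/(1)·0.9212^2·0.3892^0 = +0.848526
  k=1: (−1)^1·1.0000/(1)·0.9212^0·0.3892^2 = -0.151474
d^1_{0,0}(0.7995) = +0.848526 -0.151474 = +0.697053
D = (+1.000000+0.000000i)·(+0.697053)·(+1.000000+0.000000i) = +0.697053+0.000000i

Re=0.6971 Im=0.0000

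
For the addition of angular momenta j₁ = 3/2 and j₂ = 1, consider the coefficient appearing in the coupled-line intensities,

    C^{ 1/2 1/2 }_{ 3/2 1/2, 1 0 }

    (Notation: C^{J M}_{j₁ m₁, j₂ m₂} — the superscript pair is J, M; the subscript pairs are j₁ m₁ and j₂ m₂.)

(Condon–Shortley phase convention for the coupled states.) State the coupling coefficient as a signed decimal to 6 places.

-0.577350

j₁+j₂−J=2  J+j₁−j₂=1  J−j₁+j₂=0  j₁+j₂+J+1=4
(j₁±m₁, j₂±m₂, J±M) = (2,1,1,1,1,0)
P² = 1/3
sum k=1..1:
  [1] −1/1 = -1
S = -1
C² = P²·S² = 1/3 ; C = -0.577350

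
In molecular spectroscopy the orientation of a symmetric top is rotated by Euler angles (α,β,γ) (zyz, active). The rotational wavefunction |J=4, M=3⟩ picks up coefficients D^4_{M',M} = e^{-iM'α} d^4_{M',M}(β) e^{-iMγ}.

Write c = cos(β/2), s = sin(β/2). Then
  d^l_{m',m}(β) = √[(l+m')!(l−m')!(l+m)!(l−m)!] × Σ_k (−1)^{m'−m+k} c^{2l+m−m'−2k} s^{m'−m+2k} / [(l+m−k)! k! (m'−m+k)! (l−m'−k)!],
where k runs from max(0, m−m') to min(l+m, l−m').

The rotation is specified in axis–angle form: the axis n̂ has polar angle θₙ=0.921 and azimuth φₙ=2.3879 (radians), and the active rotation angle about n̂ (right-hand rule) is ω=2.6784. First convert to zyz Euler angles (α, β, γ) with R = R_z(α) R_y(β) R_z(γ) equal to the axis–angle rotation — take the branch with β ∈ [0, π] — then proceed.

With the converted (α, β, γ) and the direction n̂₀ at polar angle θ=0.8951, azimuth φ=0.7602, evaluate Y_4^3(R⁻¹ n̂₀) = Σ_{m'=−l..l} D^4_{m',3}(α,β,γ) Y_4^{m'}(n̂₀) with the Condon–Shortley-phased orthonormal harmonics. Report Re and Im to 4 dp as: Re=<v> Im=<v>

Re=0.0255 Im=0.1338

Axis–angle → zyz. n̂ = (sinθₙcosφₙ, sinθₙsinφₙ, cosθₙ) = (-0.580568, +0.544873, +0.605024), ω = 2.6784.
R = I cosω + sinω [n̂]ₓ + (1−cosω) n̂n̂ᵀ gives
  R = [-0.256028, -0.869668, -0.422050; -0.329011, -0.332140, +0.883988; -0.908956, +0.365185, -0.201093]
β = atan2(√(R₁₃²+R₂₃²), R₃₃) = 1.773270; α = atan2(R₂₃, R₁₃) mod 2π = 2.016233; γ = atan2(R₃₂, −R₃₁) mod 2π = 0.382025
Need the full column D^4_{m',3} for m'=−4..4 at α=2.0162, β=1.7733, γ=0.3820.
cos(β/2)=0.632023, sin(β/2)=0.774949
d^4_{-4,3}: single k=7 term ⇒ +0.300048;  D = +0.241441+0.178144i
d^4_{-3,3}: k∈[6..7] ⇒ +0.605625 -0.130073 = +0.475553;  D = +0.089921-0.466974i
d^4_{-2,3}: k∈[5..6] ⇒ +0.792047 -0.396927 = +0.395121;  D = -0.382324+0.099745i
d^4_{-1,3}: k∈[4..5] ⇒ +0.761281 -0.686715 = +0.074566;  D = +0.048073+0.057001i
d^4_{0,3}: k∈[3..4] ⇒ +0.555328 -0.834891 = -0.279563;  D = -0.115198+0.254725i
d^4_{1,3}: k∈[2..3] ⇒ +0.303820 -0.761281 = -0.457461;  D = +0.457363-0.009476i
d^4_{2,3}: k∈[1..2] ⇒ +0.116807 -0.526831 = -0.410023;  D = -0.184286-0.366276i
d^4_{3,3}: k∈[0..1] ⇒ +0.025460 -0.267944 = -0.242483;  D = -0.148519+0.191678i
d^4_{4,3}: single k=0 term ⇒ -0.088298;  D = +0.086288+0.018732i
Y_4^{m'}(θ=0.8951,φ=0.7602) and Σ D·Y over m':
  (+0.2414+0.1781i)·(-0.1632-0.0165i)  (+0.0899-0.4670i)·(-0.2424-0.2821i)  (-0.3823+0.0997i)·(+0.0178-0.3536i)  (+0.0481+0.0570i)·(-0.0438+0.0416i)  (-0.1152+0.2547i)·(-0.3575+0.0000i)  (+0.4574-0.0095i)·(+0.0438+0.0416i)  (-0.1843-0.3663i)·(+0.0178+0.3536i)  (-0.1485+0.1917i)·(+0.2424-0.2821i)  (+0.0863+0.0187i)·(-0.1632+0.0165i)
Y_4^3(R⁻¹ n̂) = +0.025502+0.133801i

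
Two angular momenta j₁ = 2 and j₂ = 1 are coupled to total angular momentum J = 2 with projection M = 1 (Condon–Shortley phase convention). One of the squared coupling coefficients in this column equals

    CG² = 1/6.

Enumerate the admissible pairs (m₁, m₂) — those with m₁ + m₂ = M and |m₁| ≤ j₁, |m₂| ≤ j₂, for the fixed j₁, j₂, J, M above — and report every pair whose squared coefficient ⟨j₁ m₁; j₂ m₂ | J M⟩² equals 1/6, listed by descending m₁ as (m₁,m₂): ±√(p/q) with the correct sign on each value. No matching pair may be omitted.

(1,0): +√(1/6)

Admissible pairs with m₁+m₂ = M = 1: (0,1), (1,0), (2,-1)
  (m₁,m₂)=(2,-1): CG² = 1/3, CG = +√(1/3)
  (m₁,m₂)=(1,0): CG² = 1/6, CG = +√(1/6)   ← matches the target
  (m₁,m₂)=(0,1): CG² = 1/2, CG = −√(1/2)
Pairs with CG² = 1/6: (1,0): +√(1/6)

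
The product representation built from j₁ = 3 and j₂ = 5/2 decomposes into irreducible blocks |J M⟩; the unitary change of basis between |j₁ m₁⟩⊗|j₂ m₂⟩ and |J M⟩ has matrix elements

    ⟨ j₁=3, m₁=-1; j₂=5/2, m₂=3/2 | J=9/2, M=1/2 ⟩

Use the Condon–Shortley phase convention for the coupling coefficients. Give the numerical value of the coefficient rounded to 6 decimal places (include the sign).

√[10·1!5!4!/11! · 2!4!4!1!5!4!] = √(184320/77)
  +(−1)^0/∏(0,1,4,4,1,0)! = 1/576  (running 1/576)
  +(−1)^1/∏(1,0,3,3,2,1)! = -1/72  (running -7/576)
⟨..|..⟩ = √(184320/77)·(-7/576) = -0.594588

−√(35/99) = -0.594588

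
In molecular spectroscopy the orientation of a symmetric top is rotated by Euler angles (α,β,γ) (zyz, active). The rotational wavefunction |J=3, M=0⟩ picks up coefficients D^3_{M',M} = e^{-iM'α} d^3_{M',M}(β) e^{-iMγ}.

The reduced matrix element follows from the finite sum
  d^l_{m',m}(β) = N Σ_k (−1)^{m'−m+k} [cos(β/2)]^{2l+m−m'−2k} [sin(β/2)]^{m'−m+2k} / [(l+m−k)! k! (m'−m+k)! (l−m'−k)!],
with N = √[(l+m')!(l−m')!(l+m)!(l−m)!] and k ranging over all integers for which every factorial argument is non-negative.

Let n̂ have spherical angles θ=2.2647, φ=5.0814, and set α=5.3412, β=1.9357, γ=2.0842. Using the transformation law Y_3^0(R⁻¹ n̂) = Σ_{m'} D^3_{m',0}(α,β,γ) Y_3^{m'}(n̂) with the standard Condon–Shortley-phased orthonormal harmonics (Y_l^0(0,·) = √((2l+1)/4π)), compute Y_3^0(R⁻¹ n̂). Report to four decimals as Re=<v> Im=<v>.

Need the full column D^3_{m',0} for m'=−3..3 at α=5.3412, β=1.9357, γ=2.0842.
cos(β/2)=0.567072, sin(β/2)=0.823668
d^3_{-3,0}: single k=3 term ⇒ +0.455708;  D = -0.433195-0.141462i
d^3_{-2,0}: k∈[2..3] ⇒ +0.384253 -0.810674 = -0.426421;  D = +0.131372+0.405680i
d^3_{-1,0}: k∈[1..3] ⇒ +0.167314 -1.058969 +0.744716 = -0.146938;  D = -0.086427+0.118833i
d^3_{0,0}: k∈[0..3] ⇒ +0.033253 -0.631392 +1.332073 -0.312259 = +0.421675;  D = +0.421675+0.000000i
d^3_{1,0}: k∈[0..2] ⇒ -0.167314 +1.058969 -0.744716 = +0.146938;  D = +0.086427+0.118833i
d^3_{2,0}: k∈[0..1] ⇒ +0.384253 -0.810674 = -0.426421;  D = +0.131372-0.405680i
d^3_{3,0}: single k=0 term ⇒ -0.455708;  D = +0.433195-0.141462i
Y_3^{m'}(θ=2.2647,φ=5.0814) and Σ D·Y over m':
  (-0.4332-0.1415i)·(-0.1695-0.0848i)  (+0.1314+0.4057i)·(+0.2858-0.2599i)  (-0.0864+0.1188i)·(+0.0937+0.2422i)  (+0.4217+0.0000i)·(+0.2279+0.0000i)  (+0.0864+0.1188i)·(-0.0937+0.2422i)  (+0.1314-0.4057i)·(+0.2858+0.2599i)  (+0.4332-0.1415i)·(+0.1695-0.0848i)
Y_3^0(R⁻¹ n̂) = +0.431199+0.000000i

Re=0.4312 Im=0.0000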